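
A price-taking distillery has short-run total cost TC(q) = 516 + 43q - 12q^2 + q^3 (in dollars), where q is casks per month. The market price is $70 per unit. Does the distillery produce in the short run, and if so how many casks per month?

From TC, MC = TC'(q) = 43 - 24q + 3q^2 and AVC = VC/q = 43 - 12q + q^2.
The AVC parabola has its vertex at q = 12/2 = 6, where AVC = 43 - 12·6 + 6^2 = $7.
Because $70 ≥ $7, revenue can cover variable cost; the firm operates.
P = MC gives -27 - 24q + 3q^2 = 0, with roots -1 and 9. Take the larger (rising MC): q* = 9.
Check: AVC at q = 9 is $16 ≤ P, so revenue covers variable cost.
Profit = P·q − TC = 70·9 − 660 = -$30, a loss, but smaller than the $516 fixed cost the firm would lose by shutting down.

Produce at q = 9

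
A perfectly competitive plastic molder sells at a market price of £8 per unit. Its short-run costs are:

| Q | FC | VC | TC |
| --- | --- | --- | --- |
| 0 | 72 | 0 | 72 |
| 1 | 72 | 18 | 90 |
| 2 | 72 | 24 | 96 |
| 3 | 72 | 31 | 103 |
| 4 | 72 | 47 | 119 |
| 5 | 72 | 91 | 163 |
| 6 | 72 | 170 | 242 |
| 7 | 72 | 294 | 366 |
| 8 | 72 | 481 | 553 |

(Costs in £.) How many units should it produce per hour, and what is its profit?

Q = 0 (shut down); profit = -£72

Compute π = P·Q − TC at each output: Q=0: -72; Q=1: -82; Q=2: -80; Q=3: -79; Q=4: -87; Q=5: -123; Q=6: -194; Q=7: -310; Q=8: -489.
Profit is highest at Q = 0. Equivalently, the lowest AVC in the table is 31/3 ≈ £10.33 at Q = 3, and P = £8 falls below it — price never covers variable cost, so the firm shuts down and loses only its fixed cost.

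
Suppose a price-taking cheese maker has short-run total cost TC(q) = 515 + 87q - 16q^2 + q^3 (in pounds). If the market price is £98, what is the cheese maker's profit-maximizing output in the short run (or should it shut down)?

From TC, MC = TC'(q) = 87 - 32q + 3q^2 and AVC = VC/q = 87 - 16q + q^2.
AVC hits its minimum where MC = AVC, at q = 8, giving min AVC = 87 - 16·8 + 8^2 = £23.
P = £98 exceeds min AVC = £23, so the firm stays open.
Solving P = MC: -11 - 32q + 3q^2 = 0 ⇒ q = -1/3 or 11. On the upward-sloping branch, q* = 11.
Check: AVC at q = 11 is £32 ≤ P, so revenue covers variable cost.
Profit = P·q − TC = 98·11 − 867 = £211.

Produce at q = 11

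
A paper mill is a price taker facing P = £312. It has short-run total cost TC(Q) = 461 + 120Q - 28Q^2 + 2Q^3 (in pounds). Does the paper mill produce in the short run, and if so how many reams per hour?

Produce at Q = 12

From TC, MC = TC'(Q) = 120 - 56Q + 6Q^2 and AVC = VC/Q = 120 - 28Q + 2Q^2.
AVC is minimized where dAVC/dQ = -28 + 4Q = 0, at Q = 7; min AVC = 120 - 28·7 + 2·7^2 = £22.
Because £312 ≥ £22, revenue can cover variable cost; the firm operates.
Set P = MC: 312 = 120 - 56Q + 6Q^2 → -192 - 56Q + 6Q^2 = 0. The roots are Q = -8/3 and Q = 12; the profit-maximizing output is on the rising part of MC, so Q* = 12.
Check: AVC at Q = 12 is £72 ≤ P, so revenue covers variable cost.
Profit = P·Q − TC = 312·12 − 1325 = £2419.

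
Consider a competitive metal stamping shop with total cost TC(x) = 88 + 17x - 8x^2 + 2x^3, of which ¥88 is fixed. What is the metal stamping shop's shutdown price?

¥9 per unit

The shutdown price is the minimum of AVC. VC = 17x - 8x^2 + 2x^3, so AVC = 17 - 8x + 2x^2.
At the minimum of AVC, MC = AVC. MC = 17 - 16x + 6x^2; setting MC = AVC gives 4x^2 - 8x = 0, so x = 2. min AVC = 9.
So the shutdown price is ¥9.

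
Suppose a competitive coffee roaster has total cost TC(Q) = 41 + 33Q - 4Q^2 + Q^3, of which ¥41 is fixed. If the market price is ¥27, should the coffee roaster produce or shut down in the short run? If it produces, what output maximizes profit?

From TC, MC = TC'(Q) = 33 - 8Q + 3Q^2 and AVC = VC/Q = 33 - 4Q + Q^2.
AVC hits its minimum where MC = AVC, at Q = 2, giving min AVC = 33 - 4·2 + 2^2 = ¥29.
Since P = ¥27 < min AVC = ¥29, price fails to cover variable cost at any output.
Shutting down limits the loss to fixed cost, ¥41.

Shut down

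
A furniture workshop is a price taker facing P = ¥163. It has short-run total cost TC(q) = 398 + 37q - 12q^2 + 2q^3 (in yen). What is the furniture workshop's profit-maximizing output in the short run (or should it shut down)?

Strip out fixed cost: VC = 37q - 12q^2 + 2q^3. Then AVC = 37 - 12q + 2q^2 and MC = 37 - 24q + 6q^2.
AVC is minimized where dAVC/dq = -12 + 4q = 0, at q = 3; min AVC = 37 - 12·3 + 2·3^2 = ¥19.
Since P = ¥163 ≥ min AVC = ¥19, price covers variable cost and the firm should produce.
Solving P = MC: -126 - 24q + 6q^2 = 0 ⇒ q = -3 or 7. On the upward-sloping branch, q* = 7.
Check: AVC at q = 7 is ¥51 ≤ P, so revenue covers variable cost.
Profit = P·q − TC = 163·7 − 755 = ¥386.

Produce at q = 7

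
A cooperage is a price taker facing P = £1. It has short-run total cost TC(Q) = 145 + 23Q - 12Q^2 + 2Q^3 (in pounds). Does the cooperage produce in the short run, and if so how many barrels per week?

Shut down

Variable cost is VC = 23Q - 12Q^2 + 2Q^3, so AVC = VC/Q = 23 - 12Q + 2Q^2 and MC = dTC/dQ = 23 - 24Q + 6Q^2.
The AVC parabola has its vertex at Q = 12/4 = 3, where AVC = 23 - 12·3 + 2·3^2 = £5.
P = £1 lies below min AVC = £5; no output level covers variable cost.
The firm minimizes its loss by shutting down and losing only its fixed cost of £145.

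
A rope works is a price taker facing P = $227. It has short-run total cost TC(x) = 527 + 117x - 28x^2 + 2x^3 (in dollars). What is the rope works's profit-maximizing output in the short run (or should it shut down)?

From TC, MC = TC'(x) = 117 - 56x + 6x^2 and AVC = VC/x = 117 - 28x + 2x^2.
AVC is minimized where dAVC/dx = -28 + 4x = 0, at x = 7; min AVC = 117 - 28·7 + 2·7^2 = $19.
Since P = $227 ≥ min AVC = $19, price covers variable cost and the firm should produce.
P = MC gives -110 - 56x + 6x^2 = 0, with roots -5/3 and 11. Take the larger (rising MC): x* = 11.
Check: AVC at x = 11 is $51 ≤ P, so revenue covers variable cost.
Profit = P·x − TC = 227·11 − 1088 = $1409.

Produce at x = 11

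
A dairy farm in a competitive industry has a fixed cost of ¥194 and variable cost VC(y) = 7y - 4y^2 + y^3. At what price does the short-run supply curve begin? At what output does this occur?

The shutdown price is the minimum of AVC. VC = 7y - 4y^2 + y^3, so AVC = 7 - 4y + y^2.
At the minimum of AVC, MC = AVC. MC = 7 - 8y + 3y^2; setting MC = AVC gives 2y^2 - 4y = 0, so y = 2. min AVC = 3.
The firm shuts down for any P below ¥3.

¥3 per unit, at y = 2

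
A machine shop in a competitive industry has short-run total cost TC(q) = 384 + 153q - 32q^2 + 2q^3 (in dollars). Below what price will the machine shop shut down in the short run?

The shutdown price is the minimum of AVC. VC = 153q - 32q^2 + 2q^3, so AVC = 153 - 32q + 2q^2.
At the minimum of AVC, MC = AVC. MC = 153 - 64q + 6q^2; setting MC = AVC gives 4q^2 - 32q = 0, so q = 8. min AVC = 25.
The firm shuts down for any P below $25.

$25 per unit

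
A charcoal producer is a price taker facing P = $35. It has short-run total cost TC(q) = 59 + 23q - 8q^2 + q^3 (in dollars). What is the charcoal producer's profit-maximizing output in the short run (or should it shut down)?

Produce at q = 6

From TC, MC = TC'(q) = 23 - 16q + 3q^2 and AVC = VC/q = 23 - 8q + q^2.
The AVC parabola has its vertex at q = 8/2 = 4, where AVC = 23 - 8·4 + 4^2 = $7.
P = $35 exceeds min AVC = $7, so the firm stays open.
P = MC gives -12 - 16q + 3q^2 = 0, with roots -2/3 and 6. Take the larger (rising MC): q* = 6.
Check: AVC at q = 6 is $11 ≤ P, so revenue covers variable cost.
Profit = P·q − TC = 35·6 − 125 = $85.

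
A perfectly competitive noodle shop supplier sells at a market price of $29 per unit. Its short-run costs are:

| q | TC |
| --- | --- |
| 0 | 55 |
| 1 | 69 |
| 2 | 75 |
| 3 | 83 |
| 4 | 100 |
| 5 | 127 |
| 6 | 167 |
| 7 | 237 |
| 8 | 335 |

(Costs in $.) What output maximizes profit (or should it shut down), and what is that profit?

Profit at each row (π = 29q − TC): q=0: -55; q=1: -40; q=2: -17; q=3: 4; q=4: 16; q=5: 18; q=6: 7; q=7: -34; q=8: -103.
Profit is maximized at q = 5. AVC there is 72/5 = $14.40 ≤ P, so producing beats shutting down (which would give -$55).

q = 5; profit = $18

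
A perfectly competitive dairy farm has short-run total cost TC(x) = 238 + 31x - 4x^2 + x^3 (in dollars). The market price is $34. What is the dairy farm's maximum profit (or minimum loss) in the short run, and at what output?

Profit = -$220 at x = 3

AVC = 31 - 4x + x^2 has its minimum $27 at x = 2; price $34 clears that bar, so the firm operates.
With MC = 31 - 8x + 3x^2, P = MC on the upward-sloping part at x* = 3.
TR = 34·3 = 102. TC = 238 + 84 = 322. Profit = 102 − 322 = -$220.
Shutting down would mean losing the fixed cost of $238, so operating at a loss of $220 is better by $18.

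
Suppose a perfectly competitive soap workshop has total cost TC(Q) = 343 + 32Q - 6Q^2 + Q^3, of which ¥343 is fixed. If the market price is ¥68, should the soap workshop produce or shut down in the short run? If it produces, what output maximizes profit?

From TC, MC = TC'(Q) = 32 - 12Q + 3Q^2 and AVC = VC/Q = 32 - 6Q + Q^2.
AVC is minimized where dAVC/dQ = -6 + 2Q = 0, at Q = 3; min AVC = 32 - 6·3 + 3^2 = ¥23.
Since P = ¥68 ≥ min AVC = ¥23, price covers variable cost and the firm should produce.
Solving P = MC: -36 - 12Q + 3Q^2 = 0 ⇒ Q = -2 or 6. On the upward-sloping branch, Q* = 6.
Check: AVC at Q = 6 is ¥32 ≤ P, so revenue covers variable cost.
Profit = P·Q − TC = 68·6 − 535 = -¥127, a loss, but smaller than the ¥343 fixed cost the firm would lose by shutting down.

Produce at Q = 6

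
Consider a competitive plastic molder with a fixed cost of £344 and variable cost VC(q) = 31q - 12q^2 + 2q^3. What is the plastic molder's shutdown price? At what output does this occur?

£13 per unit, at q = 3

Short-run supply begins at min AVC. From VC = 31q - 12q^2 + 2q^3, AVC = 31 - 12q + 2q^2.
dAVC/dq = -12 + 4q = 0 gives q = 3. min AVC = 31 - 12·3 + 2·3^2 = 13.
So the shutdown price is £13.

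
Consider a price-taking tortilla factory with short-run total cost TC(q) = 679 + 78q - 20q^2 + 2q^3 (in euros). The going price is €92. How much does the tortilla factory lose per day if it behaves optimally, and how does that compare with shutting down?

Profit = -€287 at q = 7

AVC = 78 - 20q + 2q^2 has its minimum €28 at q = 5; price €92 clears that bar, so the firm operates.
MC = 78 - 40q + 6q^2. Setting P = MC and taking the root on the rising branch gives q* = 7.
TR = 92·7 = 644. TC = 679 + 252 = 931. Profit = 644 − 931 = -€287.
Shutting down would mean losing the fixed cost of €679, so operating at a loss of €287 is better by €392.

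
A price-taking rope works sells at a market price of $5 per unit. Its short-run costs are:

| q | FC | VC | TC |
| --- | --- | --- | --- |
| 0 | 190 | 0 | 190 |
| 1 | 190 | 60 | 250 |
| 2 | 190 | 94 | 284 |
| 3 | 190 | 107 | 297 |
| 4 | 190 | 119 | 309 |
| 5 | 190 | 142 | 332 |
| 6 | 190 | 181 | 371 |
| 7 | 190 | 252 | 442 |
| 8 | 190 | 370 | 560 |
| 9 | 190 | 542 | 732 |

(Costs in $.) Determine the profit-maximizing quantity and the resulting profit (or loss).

q = 0 (shut down); profit = -$190

Compute π = P·q − TC at each output: q=0: -190; q=1: -245; q=2: -274; q=3: -282; q=4: -289; q=5: -307; q=6: -341; q=7: -407; q=8: -520; q=9: -687.
Profit is highest at q = 0. Equivalently, the lowest AVC in the table is 142/5 ≈ $28.40 at q = 5, and P = $5 falls below it — price never covers variable cost, so the firm shuts down and loses only its fixed cost.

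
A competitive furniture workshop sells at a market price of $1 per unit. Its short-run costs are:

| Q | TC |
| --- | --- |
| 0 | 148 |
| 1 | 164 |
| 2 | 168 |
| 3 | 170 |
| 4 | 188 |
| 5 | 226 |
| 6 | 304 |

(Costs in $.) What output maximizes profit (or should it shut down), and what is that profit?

Q = 0 (shut down); profit = -$148

Tabulate TR − TC: Q=0: -148; Q=1: -163; Q=2: -166; Q=3: -167; Q=4: -184; Q=5: -221; Q=6: -298.
Profit is highest at Q = 0. Equivalently, the lowest AVC in the table is 22/3 ≈ $7.33 at Q = 3, and P = $1 falls below it — price never covers variable cost, so the firm shuts down and loses only its fixed cost.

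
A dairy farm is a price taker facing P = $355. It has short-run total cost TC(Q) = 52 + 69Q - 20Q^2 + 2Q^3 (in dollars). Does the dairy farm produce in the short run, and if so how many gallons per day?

Produce at Q = 11

Strip out fixed cost: VC = 69Q - 20Q^2 + 2Q^3. Then AVC = 69 - 20Q + 2Q^2 and MC = 69 - 40Q + 6Q^2.
The AVC parabola has its vertex at Q = 20/4 = 5, where AVC = 69 - 20·5 + 2·5^2 = $19.
Since P = $355 ≥ min AVC = $19, price covers variable cost and the firm should produce.
P = MC gives -286 - 40Q + 6Q^2 = 0, with roots -13/3 and 11. Take the larger (rising MC): Q* = 11.
Check: AVC at Q = 11 is $91 ≤ P, so revenue covers variable cost.
Profit = P·Q − TC = 355·11 − 1053 = $2852.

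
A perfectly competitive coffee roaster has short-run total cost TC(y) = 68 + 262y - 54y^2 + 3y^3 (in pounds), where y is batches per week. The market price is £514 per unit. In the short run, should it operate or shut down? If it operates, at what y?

Produce at y = 14

Strip out fixed cost: VC = 262y - 54y^2 + 3y^3. Then AVC = 262 - 54y + 3y^2 and MC = 262 - 108y + 9y^2.
AVC hits its minimum where MC = AVC, at y = 9, giving min AVC = 262 - 54·9 + 3·9^2 = £19.
P = £514 exceeds min AVC = £19, so the firm stays open.
Set P = MC: 514 = 262 - 108y + 9y^2 → -252 - 108y + 9y^2 = 0. The roots are y = -2 and y = 14; the profit-maximizing output is on the rising part of MC, so y* = 14.
Check: AVC at y = 14 is £94 ≤ P, so revenue covers variable cost.
Profit = P·y − TC = 514·14 − 1384 = £5812.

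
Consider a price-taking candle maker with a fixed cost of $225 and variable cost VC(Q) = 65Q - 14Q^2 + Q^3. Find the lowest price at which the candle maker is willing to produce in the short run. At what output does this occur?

The shutdown price is the minimum of AVC. VC = 65Q - 14Q^2 + Q^3, so AVC = 65 - 14Q + Q^2.
dAVC/dQ = -14 + 2Q = 0 gives Q = 7. min AVC = 65 - 14·7 + 7^2 = 16.
For P < $16 the firm produces nothing.

$16 per unit, at Q = 7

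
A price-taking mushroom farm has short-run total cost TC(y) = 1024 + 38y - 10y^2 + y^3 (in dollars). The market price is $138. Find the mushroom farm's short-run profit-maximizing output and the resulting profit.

AVC = 38 - 10y + y^2; min AVC = $13 at y = 5. Since P = $138 ≥ min AVC, the firm produces.
With MC = 38 - 20y + 3y^2, P = MC on the upward-sloping part at y* = 10.
TR = 138·10 = 1380. TC = 1024 + 380 = 1404. Profit = 1380 − 1404 = -$24.
By producing, the firm covers all variable cost plus $1000 of fixed cost; shutting down would lose the full $1024.

Profit = -$24 at y = 10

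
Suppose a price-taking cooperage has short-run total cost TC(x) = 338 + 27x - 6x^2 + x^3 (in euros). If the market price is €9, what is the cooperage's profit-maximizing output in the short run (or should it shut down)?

Variable cost is VC = 27x - 6x^2 + x^3, so AVC = VC/x = 27 - 6x + x^2 and MC = dTC/dx = 27 - 12x + 3x^2.
AVC is minimized where dAVC/dx = -6 + 2x = 0, at x = 3; min AVC = 27 - 6·3 + 3^2 = €18.
With P < min AVC (€9 < €18), every unit sold adds to the loss.
The firm minimizes its loss by shutting down and losing only its fixed cost of €338.

Shut down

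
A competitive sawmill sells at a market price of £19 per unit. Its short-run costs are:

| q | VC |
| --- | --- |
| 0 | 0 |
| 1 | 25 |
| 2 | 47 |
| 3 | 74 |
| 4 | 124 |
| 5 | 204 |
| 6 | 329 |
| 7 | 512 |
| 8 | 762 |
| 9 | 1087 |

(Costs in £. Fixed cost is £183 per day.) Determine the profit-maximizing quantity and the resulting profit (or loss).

Compute π = P·q − TC at each output: q=0: -183; q=1: -189; q=2: -192; q=3: -200; q=4: -231; q=5: -292; q=6: -398; q=7: -562; q=8: -793; q=9: -1099.
Profit is highest at q = 0. Equivalently, the lowest AVC in the table is 47/2 ≈ £23.50 at q = 2, and P = £19 falls below it — price never covers variable cost, so the firm shuts down and loses only its fixed cost.

q = 0 (shut down); profit = -£183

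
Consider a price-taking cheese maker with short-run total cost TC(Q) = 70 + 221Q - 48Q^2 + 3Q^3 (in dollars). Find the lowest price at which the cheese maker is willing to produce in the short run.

The firm shuts down when price falls below the minimum of average variable cost. AVC = VC/Q = 221 - 48Q + 3Q^2.
dAVC/dQ = -48 + 6Q = 0 gives Q = 8. min AVC = 221 - 48·8 + 3·8^2 = 29.
The firm shuts down for any P below $29.

$29 per unit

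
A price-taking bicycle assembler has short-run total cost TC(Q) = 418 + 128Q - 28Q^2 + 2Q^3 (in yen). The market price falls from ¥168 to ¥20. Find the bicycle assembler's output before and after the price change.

Output falls from 10 to 0 (the firm shuts down)

AVC = 128 - 28Q + 2Q^2, minimized at Q = 7 where min AVC = ¥30. MC = 128 - 56Q + 6Q^2.
With P = ¥168 above the shutdown price, P = MC gives Q = 10.
At P = ¥20 < min AVC = ¥30, price no longer covers variable cost at any output, so the firm shuts down: Q = 0.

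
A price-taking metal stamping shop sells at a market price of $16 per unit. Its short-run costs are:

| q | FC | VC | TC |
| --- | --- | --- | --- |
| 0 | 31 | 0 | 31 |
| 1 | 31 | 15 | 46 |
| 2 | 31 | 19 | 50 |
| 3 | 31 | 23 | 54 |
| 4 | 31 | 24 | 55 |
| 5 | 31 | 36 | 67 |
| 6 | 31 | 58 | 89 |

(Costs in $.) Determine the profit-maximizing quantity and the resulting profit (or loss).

Profit at each row (π = 16q − TC): q=0: -31; q=1: -30; q=2: -18; q=3: -6; q=4: 9; q=5: 13; q=6: 7.
Profit is maximized at q = 5. AVC there is 36/5 = $7.20 ≤ P, so producing beats shutting down (which would give -$31).

q = 5; profit = $13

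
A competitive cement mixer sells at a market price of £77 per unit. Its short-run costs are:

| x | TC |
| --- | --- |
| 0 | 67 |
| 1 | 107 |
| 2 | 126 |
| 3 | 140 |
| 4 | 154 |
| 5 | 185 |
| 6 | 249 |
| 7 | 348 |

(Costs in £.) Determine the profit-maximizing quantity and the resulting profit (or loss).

x = 6; profit = £213

Profit at each row (π = 77x − TC): x=0: -67; x=1: -30; x=2: 28; x=3: 91; x=4: 154; x=5: 200; x=6: 213; x=7: 191.
Profit is maximized at x = 6. AVC there is 182/6 = £30.33 ≤ P, so producing beats shutting down (which would give -£67).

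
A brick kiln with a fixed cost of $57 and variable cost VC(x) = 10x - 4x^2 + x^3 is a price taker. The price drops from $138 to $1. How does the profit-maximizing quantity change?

AVC = 10 - 4x + x^2, minimized at x = 2 where min AVC = $6. MC = 10 - 8x + 3x^2.
With P = $138 above the shutdown price, P = MC gives x = 8.
At P = $1 < min AVC = $6, price no longer covers variable cost at any output, so the firm shuts down: x = 0.

Output falls from 8 to 0 (the firm shuts down)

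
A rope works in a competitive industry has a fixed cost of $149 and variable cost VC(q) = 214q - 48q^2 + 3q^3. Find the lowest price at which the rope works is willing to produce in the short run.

Short-run supply begins at min AVC. From VC = 214q - 48q^2 + 3q^3, AVC = 214 - 48q + 3q^2.
dAVC/dq = -48 + 6q = 0 gives q = 8. min AVC = 214 - 48·8 + 3·8^2 = 22.
For P < $22 the firm produces nothing.

$22 per unit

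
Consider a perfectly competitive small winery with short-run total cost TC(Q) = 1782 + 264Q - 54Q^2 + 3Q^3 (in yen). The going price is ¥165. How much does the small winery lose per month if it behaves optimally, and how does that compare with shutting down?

Profit = -¥330 at Q = 11

AVC = 264 - 54Q + 3Q^2 has its minimum ¥21 at Q = 9; price ¥165 clears that bar, so the firm operates.
MC = 264 - 108Q + 9Q^2. Setting P = MC and taking the root on the rising branch gives Q* = 11.
TR = 165·11 = 1815. TC = 1782 + 363 = 2145. Profit = 1815 − 2145 = -¥330.
By producing, the firm covers all variable cost plus ¥1452 of fixed cost; shutting down would lose the full ¥1782.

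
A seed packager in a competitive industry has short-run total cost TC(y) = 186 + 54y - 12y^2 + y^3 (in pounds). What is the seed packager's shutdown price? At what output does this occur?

The firm shuts down when price falls below the minimum of average variable cost. AVC = VC/y = 54 - 12y + y^2.
dAVC/dy = -12 + 2y = 0 gives y = 6. min AVC = 54 - 12·6 + 6^2 = 18.
The firm shuts down for any P below £18.

£18 per unit, at y = 6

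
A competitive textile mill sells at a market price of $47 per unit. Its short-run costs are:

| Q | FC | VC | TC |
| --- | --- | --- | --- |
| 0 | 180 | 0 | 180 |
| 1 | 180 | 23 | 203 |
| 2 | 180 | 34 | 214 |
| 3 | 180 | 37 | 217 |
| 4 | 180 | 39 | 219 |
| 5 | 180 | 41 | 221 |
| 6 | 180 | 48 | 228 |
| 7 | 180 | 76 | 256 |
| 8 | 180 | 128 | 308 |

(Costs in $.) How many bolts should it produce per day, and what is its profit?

Q = 7; profit = $73

Compute π = P·Q − TC at each output: Q=0: -180; Q=1: -156; Q=2: -120; Q=3: -76; Q=4: -31; Q=5: 14; Q=6: 54; Q=7: 73; Q=8: 68.
Profit is maximized at Q = 7. AVC there is 76/7 = $10.86 ≤ P, so producing beats shutting down (which would give -$180).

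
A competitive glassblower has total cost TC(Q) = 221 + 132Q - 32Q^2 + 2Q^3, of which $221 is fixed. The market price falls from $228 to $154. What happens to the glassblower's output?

AVC = 132 - 32Q + 2Q^2, minimized at Q = 8 where min AVC = $4. MC = 132 - 64Q + 6Q^2.
At P = $228 ≥ min AVC, set P = MC on the rising branch: Q = 12.
At P = $154 ≥ min AVC, set P = MC: Q = 11. The firm stays open but cuts output.

Output falls from 12 to 11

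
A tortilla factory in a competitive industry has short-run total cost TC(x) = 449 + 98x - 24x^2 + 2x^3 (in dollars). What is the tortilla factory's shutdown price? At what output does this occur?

$26 per unit, at x = 6

Short-run supply begins at min AVC. From VC = 98x - 24x^2 + 2x^3, AVC = 98 - 24x + 2x^2.
At the minimum of AVC, MC = AVC. MC = 98 - 48x + 6x^2; setting MC = AVC gives 4x^2 - 24x = 0, so x = 6. min AVC = 26.
So the shutdown price is $26.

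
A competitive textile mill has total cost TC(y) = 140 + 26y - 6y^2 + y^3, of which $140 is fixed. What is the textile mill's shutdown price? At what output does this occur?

$17 per unit, at y = 3

The firm shuts down when price falls below the minimum of average variable cost. AVC = VC/y = 26 - 6y + y^2.
At the minimum of AVC, MC = AVC. MC = 26 - 12y + 3y^2; setting MC = AVC gives 2y^2 - 6y = 0, so y = 3. min AVC = 17.
For P < $17 the firm produces nothing.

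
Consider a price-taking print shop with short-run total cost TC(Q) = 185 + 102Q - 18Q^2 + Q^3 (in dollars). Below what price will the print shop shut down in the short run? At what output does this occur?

Short-run supply begins at min AVC. From VC = 102Q - 18Q^2 + Q^3, AVC = 102 - 18Q + Q^2.
At the minimum of AVC, MC = AVC. MC = 102 - 36Q + 3Q^2; setting MC = AVC gives 2Q^2 - 18Q = 0, so Q = 9. min AVC = 21.
The firm shuts down for any P below $21.

$21 per unit, at Q = 9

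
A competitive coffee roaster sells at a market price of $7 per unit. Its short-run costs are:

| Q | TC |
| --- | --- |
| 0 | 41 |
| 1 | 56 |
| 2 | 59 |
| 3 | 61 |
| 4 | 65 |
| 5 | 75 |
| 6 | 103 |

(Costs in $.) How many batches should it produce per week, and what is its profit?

Q = 4; profit = -$37

Profit at each row (π = 7Q − TC): Q=0: -41; Q=1: -49; Q=2: -45; Q=3: -40; Q=4: -37; Q=5: -40; Q=6: -61.
Profit is maximized at Q = 4. AVC there is 24/4 = $6 ≤ P, so producing beats shutting down (which would give -$41).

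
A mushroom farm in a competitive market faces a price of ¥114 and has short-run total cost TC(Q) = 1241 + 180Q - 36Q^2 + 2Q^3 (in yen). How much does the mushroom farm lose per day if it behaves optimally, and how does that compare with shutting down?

AVC = 180 - 36Q + 2Q^2; min AVC = ¥18 at Q = 9. Since P = ¥114 ≥ min AVC, the firm produces.
MC = 180 - 72Q + 6Q^2. Setting P = MC and taking the root on the rising branch gives Q* = 11.
TR = 114·11 = 1254. TC = 1241 + 286 = 1527. Profit = 1254 − 1527 = -¥273.
Shutting down would mean losing the fixed cost of ¥1241, so operating at a loss of ¥273 is better by ¥968.

Profit = -¥273 at Q = 11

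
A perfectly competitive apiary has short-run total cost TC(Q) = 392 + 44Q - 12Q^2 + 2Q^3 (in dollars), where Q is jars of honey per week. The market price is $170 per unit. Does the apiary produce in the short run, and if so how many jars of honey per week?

Produce at Q = 7

Variable cost is VC = 44Q - 12Q^2 + 2Q^3, so AVC = VC/Q = 44 - 12Q + 2Q^2 and MC = dTC/dQ = 44 - 24Q + 6Q^2.
AVC is minimized where dAVC/dQ = -12 + 4Q = 0, at Q = 3; min AVC = 44 - 12·3 + 2·3^2 = $26.
P = $170 exceeds min AVC = $26, so the firm stays open.
P = MC gives -126 - 24Q + 6Q^2 = 0, with roots -3 and 7. Take the larger (rising MC): Q* = 7.
Check: AVC at Q = 7 is $58 ≤ P, so revenue covers variable cost.
Profit = P·Q − TC = 170·7 − 798 = $392.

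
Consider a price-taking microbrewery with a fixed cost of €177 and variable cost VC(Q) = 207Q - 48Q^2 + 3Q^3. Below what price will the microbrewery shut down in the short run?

€15 per unit

The shutdown price is the minimum of AVC. VC = 207Q - 48Q^2 + 3Q^3, so AVC = 207 - 48Q + 3Q^2.
dAVC/dQ = -48 + 6Q = 0 gives Q = 8. min AVC = 207 - 48·8 + 3·8^2 = 15.
The firm shuts down for any P below €15.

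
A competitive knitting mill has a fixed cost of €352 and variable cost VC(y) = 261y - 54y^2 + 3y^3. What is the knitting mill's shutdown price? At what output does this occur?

The firm shuts down when price falls below the minimum of average variable cost. AVC = VC/y = 261 - 54y + 3y^2.
dAVC/dy = -54 + 6y = 0 gives y = 9. min AVC = 261 - 54·9 + 3·9^2 = 18.
So the shutdown price is €18.

€18 per unit, at y = 9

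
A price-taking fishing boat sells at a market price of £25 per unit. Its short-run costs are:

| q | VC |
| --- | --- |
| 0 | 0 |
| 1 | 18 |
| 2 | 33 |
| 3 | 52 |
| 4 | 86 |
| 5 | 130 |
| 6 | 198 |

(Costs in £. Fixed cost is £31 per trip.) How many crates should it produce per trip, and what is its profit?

q = 3; profit = -£8

Profit at each row (π = 25q − TC): q=0: -31; q=1: -24; q=2: -14; q=3: -8; q=4: -17; q=5: -36; q=6: -79.
Profit is maximized at q = 3. AVC there is 52/3 = £17.33 ≤ P, so producing beats shutting down (which would give -£31).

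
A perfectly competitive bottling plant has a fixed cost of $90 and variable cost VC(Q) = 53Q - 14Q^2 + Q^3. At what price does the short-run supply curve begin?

Short-run supply begins at min AVC. From VC = 53Q - 14Q^2 + Q^3, AVC = 53 - 14Q + Q^2.
At the minimum of AVC, MC = AVC. MC = 53 - 28Q + 3Q^2; setting MC = AVC gives 2Q^2 - 14Q = 0, so Q = 7. min AVC = 4.
For P < $4 the firm produces nothing.

$4 per unit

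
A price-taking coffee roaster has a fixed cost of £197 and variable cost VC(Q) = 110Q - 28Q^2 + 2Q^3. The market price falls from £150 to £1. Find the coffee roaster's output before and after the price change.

Output falls from 10 to 0 (the firm shuts down)

AVC = 110 - 28Q + 2Q^2, minimized at Q = 7 where min AVC = £12. MC = 110 - 56Q + 6Q^2.
With P = £150 above the shutdown price, P = MC gives Q = 10.
At P = £1 < min AVC = £12, price no longer covers variable cost at any output, so the firm shuts down: Q = 0.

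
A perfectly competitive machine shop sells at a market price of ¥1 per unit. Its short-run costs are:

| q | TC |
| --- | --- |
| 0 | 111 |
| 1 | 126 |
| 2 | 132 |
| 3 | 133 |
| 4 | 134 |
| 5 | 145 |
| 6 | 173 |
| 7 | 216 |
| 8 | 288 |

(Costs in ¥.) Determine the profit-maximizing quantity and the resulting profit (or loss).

Compute π = P·q − TC at each output: q=0: -111; q=1: -125; q=2: -130; q=3: -130; q=4: -130; q=5: -140; q=6: -167; q=7: -209; q=8: -280.
Profit is highest at q = 0. Equivalently, the lowest AVC in the table is 23/4 ≈ ¥5.75 at q = 4, and P = ¥1 falls below it — price never covers variable cost, so the firm shuts down and loses only its fixed cost.

q = 0 (shut down); profit = -¥111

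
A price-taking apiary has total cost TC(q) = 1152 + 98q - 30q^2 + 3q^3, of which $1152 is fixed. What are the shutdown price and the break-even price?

Shutdown price = $23; break-even price = $194

AVC = 98 - 30q + 3q^2; minimized at q = 5, giving min AVC = $23. That is the shutdown price.
ATC = 1152/q + 98 - 30q + 3q^2. Setting dATC/dq = −1152/q^2 − 30 + 6q = 0 gives q = 8 (since 6·8^3 − 30·8^2 = 1152).
min ATC = 1152/8 + 98 − 30·8 + 3·8^2 = $194. That is the break-even price.
For $23 ≤ P < $194 the firm produces at a loss; below $23 it shuts down.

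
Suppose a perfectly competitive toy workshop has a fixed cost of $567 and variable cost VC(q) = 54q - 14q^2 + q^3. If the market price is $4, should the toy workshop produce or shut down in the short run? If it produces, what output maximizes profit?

Shut down

Strip out fixed cost: VC = 54q - 14q^2 + q^3. Then AVC = 54 - 14q + q^2 and MC = 54 - 28q + 3q^2.
AVC hits its minimum where MC = AVC, at q = 7, giving min AVC = 54 - 14·7 + 7^2 = $5.
Since P = $4 < min AVC = $5, price fails to cover variable cost at any output.
Best response: produce nothing and absorb the $567 fixed cost.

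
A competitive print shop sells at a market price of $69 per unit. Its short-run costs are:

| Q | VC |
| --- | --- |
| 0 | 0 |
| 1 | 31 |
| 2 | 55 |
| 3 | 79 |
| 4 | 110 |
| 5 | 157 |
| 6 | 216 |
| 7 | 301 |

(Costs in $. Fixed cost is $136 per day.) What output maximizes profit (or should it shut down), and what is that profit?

Compute π = P·Q − TC at each output: Q=0: -136; Q=1: -98; Q=2: -53; Q=3: -8; Q=4: 30; Q=5: 52; Q=6: 62; Q=7: 46.
Profit is maximized at Q = 6. AVC there is 216/6 = $36 ≤ P, so producing beats shutting down (which would give -$136).

Q = 6; profit = $62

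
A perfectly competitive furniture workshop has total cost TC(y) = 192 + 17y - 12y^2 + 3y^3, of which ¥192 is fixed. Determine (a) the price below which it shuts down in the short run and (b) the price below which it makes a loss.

AVC = 17 - 12y + 3y^2; minimized at y = 2, giving min AVC = ¥5. That is the shutdown price.
ATC = 192/y + 17 - 12y + 3y^2. Setting dATC/dy = −192/y^2 − 12 + 6y = 0 gives y = 4 (since 6·4^3 − 12·4^2 = 192).
min ATC = 192/4 + 17 − 12·4 + 3·4^2 = ¥65. That is the break-even price.
For ¥5 ≤ P < ¥65 the firm produces at a loss; below ¥5 it shuts down.

Shutdown price = ¥5; break-even price = ¥65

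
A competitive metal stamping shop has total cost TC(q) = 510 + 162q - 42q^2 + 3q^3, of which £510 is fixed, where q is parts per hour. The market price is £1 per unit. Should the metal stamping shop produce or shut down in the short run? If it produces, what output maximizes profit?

Shut down

From TC, MC = TC'(q) = 162 - 84q + 9q^2 and AVC = VC/q = 162 - 42q + 3q^2.
AVC is minimized where dAVC/dq = -42 + 6q = 0, at q = 7; min AVC = 162 - 42·7 + 3·7^2 = £15.
P = £1 lies below min AVC = £15; no output level covers variable cost.
Shutting down limits the loss to fixed cost, £510.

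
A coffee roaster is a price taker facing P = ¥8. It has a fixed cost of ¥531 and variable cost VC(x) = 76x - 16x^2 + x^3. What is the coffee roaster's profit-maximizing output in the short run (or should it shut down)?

Shut down

Strip out fixed cost: VC = 76x - 16x^2 + x^3. Then AVC = 76 - 16x + x^2 and MC = 76 - 32x + 3x^2.
The AVC parabola has its vertex at x = 16/2 = 8, where AVC = 76 - 16·8 + 8^2 = ¥12.
P = ¥8 lies below min AVC = ¥12; no output level covers variable cost.
Shutting down limits the loss to fixed cost, ¥531.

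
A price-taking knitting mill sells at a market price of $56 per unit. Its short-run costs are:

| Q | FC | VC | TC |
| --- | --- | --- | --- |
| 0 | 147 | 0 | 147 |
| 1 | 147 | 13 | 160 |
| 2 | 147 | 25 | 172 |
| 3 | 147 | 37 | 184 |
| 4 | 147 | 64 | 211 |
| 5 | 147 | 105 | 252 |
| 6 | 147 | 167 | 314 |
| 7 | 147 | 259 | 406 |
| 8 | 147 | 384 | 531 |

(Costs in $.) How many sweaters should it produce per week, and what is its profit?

Q = 5; profit = $28

Profit at each row (π = 56Q − TC): Q=0: -147; Q=1: -104; Q=2: -60; Q=3: -16; Q=4: 13; Q=5: 28; Q=6: 22; Q=7: -14; Q=8: -83.
Profit is maximized at Q = 5. AVC there is 105/5 = $21 ≤ P, so producing beats shutting down (which would give -$147).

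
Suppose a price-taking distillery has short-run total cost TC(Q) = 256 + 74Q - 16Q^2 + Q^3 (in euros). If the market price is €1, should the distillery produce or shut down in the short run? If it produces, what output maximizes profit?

Shut down

Variable cost is VC = 74Q - 16Q^2 + Q^3, so AVC = VC/Q = 74 - 16Q + Q^2 and MC = dTC/dQ = 74 - 32Q + 3Q^2.
The AVC parabola has its vertex at Q = 16/2 = 8, where AVC = 74 - 16·8 + 8^2 = €10.
Since P = €1 < min AVC = €10, price fails to cover variable cost at any output.
The firm minimizes its loss by shutting down and losing only its fixed cost of €256.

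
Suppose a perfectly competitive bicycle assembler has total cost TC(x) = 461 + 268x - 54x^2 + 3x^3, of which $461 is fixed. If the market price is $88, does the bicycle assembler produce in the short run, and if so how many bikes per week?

Strip out fixed cost: VC = 268x - 54x^2 + 3x^3. Then AVC = 268 - 54x + 3x^2 and MC = 268 - 108x + 9x^2.
The AVC parabola has its vertex at x = 54/6 = 9, where AVC = 268 - 54·9 + 3·9^2 = $25.
P = $88 exceeds min AVC = $25, so the firm stays open.
P = MC gives 180 - 108x + 9x^2 = 0, with roots 2 and 10. Take the larger (rising MC): x* = 10.
Check: AVC at x = 10 is $28 ≤ P, so revenue covers variable cost.
Profit = P·x − TC = 88·10 − 741 = $139.

Produce at x = 10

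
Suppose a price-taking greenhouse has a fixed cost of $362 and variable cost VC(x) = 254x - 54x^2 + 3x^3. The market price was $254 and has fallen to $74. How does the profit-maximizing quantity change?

AVC = 254 - 54x + 3x^2, minimized at x = 9 where min AVC = $11. MC = 254 - 108x + 9x^2.
With P = $254 above the shutdown price, P = MC gives x = 12.
At P = $74 ≥ min AVC, set P = MC: x = 10. The firm stays open but cuts output.

Output falls from 12 to 10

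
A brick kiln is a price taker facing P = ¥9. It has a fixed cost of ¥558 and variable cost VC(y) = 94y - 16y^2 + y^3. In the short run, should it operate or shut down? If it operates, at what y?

Variable cost is VC = 94y - 16y^2 + y^3, so AVC = VC/y = 94 - 16y + y^2 and MC = dTC/dy = 94 - 32y + 3y^2.
The AVC parabola has its vertex at y = 16/2 = 8, where AVC = 94 - 16·8 + 8^2 = ¥30.
P = ¥9 lies below min AVC = ¥30; no output level covers variable cost.
Best response: produce nothing and absorb the ¥558 fixed cost.

Shut down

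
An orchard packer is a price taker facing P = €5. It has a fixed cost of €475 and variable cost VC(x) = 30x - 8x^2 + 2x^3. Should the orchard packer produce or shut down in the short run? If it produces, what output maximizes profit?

From TC, MC = TC'(x) = 30 - 16x + 6x^2 and AVC = VC/x = 30 - 8x + 2x^2.
AVC hits its minimum where MC = AVC, at x = 2, giving min AVC = 30 - 8·2 + 2·2^2 = €22.
With P < min AVC (€5 < €22), every unit sold adds to the loss.
Shutting down limits the loss to fixed cost, €475.

Shut down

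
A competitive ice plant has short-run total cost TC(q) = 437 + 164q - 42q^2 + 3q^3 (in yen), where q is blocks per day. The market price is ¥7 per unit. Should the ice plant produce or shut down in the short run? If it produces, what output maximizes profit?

Strip out fixed cost: VC = 164q - 42q^2 + 3q^3. Then AVC = 164 - 42q + 3q^2 and MC = 164 - 84q + 9q^2.
AVC is minimized where dAVC/dq = -42 + 6q = 0, at q = 7; min AVC = 164 - 42·7 + 3·7^2 = ¥17.
With P < min AVC (¥7 < ¥17), every unit sold adds to the loss.
The firm minimizes its loss by shutting down and losing only its fixed cost of ¥437.

Shut down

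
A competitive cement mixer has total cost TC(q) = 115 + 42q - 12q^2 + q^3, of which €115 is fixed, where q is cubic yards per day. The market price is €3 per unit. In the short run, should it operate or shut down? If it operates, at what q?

Shut down

Variable cost is VC = 42q - 12q^2 + q^3, so AVC = VC/q = 42 - 12q + q^2 and MC = dTC/dq = 42 - 24q + 3q^2.
The AVC parabola has its vertex at q = 12/2 = 6, where AVC = 42 - 12·6 + 6^2 = €6.
With P < min AVC (€3 < €6), every unit sold adds to the loss.
Shutting down limits the loss to fixed cost, €115.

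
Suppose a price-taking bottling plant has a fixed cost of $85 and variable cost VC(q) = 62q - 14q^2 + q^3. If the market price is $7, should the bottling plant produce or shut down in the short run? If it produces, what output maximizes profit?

Strip out fixed cost: VC = 62q - 14q^2 + q^3. Then AVC = 62 - 14q + q^2 and MC = 62 - 28q + 3q^2.
AVC is minimized where dAVC/dq = -14 + 2q = 0, at q = 7; min AVC = 62 - 14·7 + 7^2 = $13.
With P < min AVC ($7 < $13), every unit sold adds to the loss.
Best response: produce nothing and absorb the $85 fixed cost.

Shut down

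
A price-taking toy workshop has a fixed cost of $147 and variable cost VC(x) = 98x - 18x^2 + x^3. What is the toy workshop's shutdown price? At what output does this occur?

$17 per unit, at x = 9

Short-run supply begins at min AVC. From VC = 98x - 18x^2 + x^3, AVC = 98 - 18x + x^2.
At the minimum of AVC, MC = AVC. MC = 98 - 36x + 3x^2; setting MC = AVC gives 2x^2 - 18x = 0, so x = 9. min AVC = 17.
For P < $17 the firm produces nothing.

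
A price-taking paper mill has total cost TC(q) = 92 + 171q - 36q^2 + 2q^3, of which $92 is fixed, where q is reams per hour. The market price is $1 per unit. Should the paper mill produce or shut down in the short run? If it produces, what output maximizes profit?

Strip out fixed cost: VC = 171q - 36q^2 + 2q^3. Then AVC = 171 - 36q + 2q^2 and MC = 171 - 72q + 6q^2.
AVC is minimized where dAVC/dq = -36 + 4q = 0, at q = 9; min AVC = 171 - 36·9 + 2·9^2 = $9.
Since P = $1 < min AVC = $9, price fails to cover variable cost at any output.
The firm minimizes its loss by shutting down and losing only its fixed cost of $92.

Shut down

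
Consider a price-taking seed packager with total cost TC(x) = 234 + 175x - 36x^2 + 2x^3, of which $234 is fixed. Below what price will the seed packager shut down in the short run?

$13 per unit

The shutdown price is the minimum of AVC. VC = 175x - 36x^2 + 2x^3, so AVC = 175 - 36x + 2x^2.
dAVC/dx = -36 + 4x = 0 gives x = 9. min AVC = 175 - 36·9 + 2·9^2 = 13.
The firm shuts down for any P below $13.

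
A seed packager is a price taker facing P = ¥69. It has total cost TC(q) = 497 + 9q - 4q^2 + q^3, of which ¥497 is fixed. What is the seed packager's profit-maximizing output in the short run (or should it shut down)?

From TC, MC = TC'(q) = 9 - 8q + 3q^2 and AVC = VC/q = 9 - 4q + q^2.
AVC is minimized where dAVC/dq = -4 + 2q = 0, at q = 2; min AVC = 9 - 4·2 + 2^2 = ¥5.
Since P = ¥69 ≥ min AVC = ¥5, price covers variable cost and the firm should produce.
P = MC gives -60 - 8q + 3q^2 = 0, with roots -10/3 and 6. Take the larger (rising MC): q* = 6.
Check: AVC at q = 6 is ¥21 ≤ P, so revenue covers variable cost.
Profit = P·q − TC = 69·6 − 623 = -¥209, a loss, but smaller than the ¥497 fixed cost the firm would lose by shutting down.

Produce at q = 6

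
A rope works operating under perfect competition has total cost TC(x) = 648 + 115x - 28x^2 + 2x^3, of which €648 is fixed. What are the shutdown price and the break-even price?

Shutdown price = €17; break-even price = €97

AVC = 115 - 28x + 2x^2; minimized at x = 7, giving min AVC = €17. That is the shutdown price.
ATC = 648/x + 115 - 28x + 2x^2. Setting dATC/dx = −648/x^2 − 28 + 4x = 0 gives x = 9 (since 4·9^3 − 28·9^2 = 648).
min ATC = 648/9 + 115 − 28·9 + 2·9^2 = €97. That is the break-even price.
Between these two prices the firm operates at a loss; above €97 it earns a profit.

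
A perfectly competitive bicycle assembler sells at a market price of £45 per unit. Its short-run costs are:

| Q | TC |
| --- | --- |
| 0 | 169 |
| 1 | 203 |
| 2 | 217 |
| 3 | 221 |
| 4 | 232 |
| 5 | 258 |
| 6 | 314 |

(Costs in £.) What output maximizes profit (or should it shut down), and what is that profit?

Tabulate TR − TC: Q=0: -169; Q=1: -158; Q=2: -127; Q=3: -86; Q=4: -52; Q=5: -33; Q=6: -44.
Profit is maximized at Q = 5. AVC there is 89/5 = £17.80 ≤ P, so producing beats shutting down (which would give -£169).

Q = 5; profit = -£33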